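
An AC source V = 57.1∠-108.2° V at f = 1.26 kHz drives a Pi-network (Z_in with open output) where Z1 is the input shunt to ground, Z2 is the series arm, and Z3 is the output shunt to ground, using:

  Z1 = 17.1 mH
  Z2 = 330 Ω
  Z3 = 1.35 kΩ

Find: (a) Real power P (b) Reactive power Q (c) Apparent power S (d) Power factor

Step 1 — Angular frequency: ω = 2π·f = 2π·1260 = 7917 rad/s.
Step 2 — Component impedances:
  Z1: Z = jωL = j·7917·0.0171 = 0 + j135.4 Ω
  Z2: Z = R = 330 Ω
  Z3: Z = R = 1350 Ω
Step 3 — With open output, the series arm Z2 and the output shunt Z3 appear in series to ground: Z2 + Z3 = 1680 Ω.
Step 4 — Parallel with input shunt Z1: Z_in = Z1 || (Z2 + Z3) = 10.84 + j134.5 Ω = 134.9∠85.4° Ω.
Step 5 — Source phasor: V = 57.1∠-108.2° V = -17.83 - j54.24 V.
Step 6 — Current: I = V / Z = -0.4113 + j0.09945 A = 0.4232∠166.4° A.
Step 7 — Complex power: S = V·I* = 1.941 + j24.08 VA.
Step 8 — Real power: P = Re(S) = 1.941 W.
Step 9 — Reactive power: Q = Im(S) = 24.08 VAR.
Step 10 — Apparent power: |S| = 24.16 VA.
Step 11 — Power factor: PF = P/|S| = 0.08032 (lagging).

(a) P = 1.941 W  (b) Q = 24.08 VAR  (c) S = 24.16 VA  (d) PF = 0.08032 (lagging)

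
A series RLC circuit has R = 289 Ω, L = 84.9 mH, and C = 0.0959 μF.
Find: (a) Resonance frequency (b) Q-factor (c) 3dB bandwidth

Step 1 — Resonance: ω₀ = 1/√(LC) = 1/√(0.0849·9.59e-08) = 1.108e+04 rad/s.
Step 2 — f₀ = ω₀/(2π) = 1764 Hz.
Step 3 — Series Q: Q = ω₀L/R = 1.108e+04·0.0849/289 = 3.256.
Step 4 — Bandwidth: Δω = ω₀/Q = 3404 rad/s; BW = Δω/(2π) = 541.8 Hz.

(a) f₀ = 1764 Hz  (b) Q = 3.256  (c) BW = 541.8 Hz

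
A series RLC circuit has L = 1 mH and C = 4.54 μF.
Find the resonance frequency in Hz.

Step 1 — Resonance condition Im(Z)=0 gives ω₀ = 1/√(LC).
Step 2 — ω₀ = 1/√(0.001·4.54e-06) = 1.484e+04 rad/s.
Step 3 — f₀ = ω₀/(2π) = 2362 Hz.

f₀ = 2362 Hz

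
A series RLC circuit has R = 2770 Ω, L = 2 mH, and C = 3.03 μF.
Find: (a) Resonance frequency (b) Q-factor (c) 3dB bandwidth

Step 1 — Resonance condition Im(Z)=0 gives ω₀ = 1/√(LC).
Step 2 — ω₀ = 1/√(0.002·3.03e-06) = 1.285e+04 rad/s.
Step 3 — f₀ = ω₀/(2π) = 2044 Hz.
Step 4 — Series Q: Q = ω₀L/R = 1.285e+04·0.002/2770 = 0.009275.
Step 5 — 3dB bandwidth: Δω = ω₀/Q = 1.385e+06 rad/s; BW = Δω/(2π) = 2.204e+05 Hz.

(a) f₀ = 2044 Hz  (b) Q = 0.009275  (c) BW = 2.204e+05 Hz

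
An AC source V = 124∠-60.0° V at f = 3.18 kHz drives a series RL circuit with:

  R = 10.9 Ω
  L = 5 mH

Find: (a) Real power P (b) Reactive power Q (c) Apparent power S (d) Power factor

Step 1 — Angular frequency: ω = 2π·f = 2π·3180 = 1.998e+04 rad/s.
Step 2 — Component impedances:
  R: Z = R = 10.9 Ω
  L: Z = jωL = j·1.998e+04·0.005 = 0 + j99.9 Ω
Step 3 — Series combination: Z_total = R + L = 10.9 + j99.9 Ω = 100.5∠83.8° Ω.
Step 4 — Source phasor: V = 124∠-60.0° V = 62 - j107.4 V.
Step 5 — Current: I = V / Z = -0.9954 - j0.7292 A = 1.234∠-143.8° A.
Step 6 — Complex power: S = V·I* = 16.59 + j152.1 VA.
Step 7 — Real power: P = Re(S) = 16.59 W.
Step 8 — Reactive power: Q = Im(S) = 152.1 VAR.
Step 9 — Apparent power: |S| = 153 VA.
Step 10 — Power factor: PF = P/|S| = 0.1085 (lagging).

(a) P = 16.59 W  (b) Q = 152.1 VAR  (c) S = 153 VA  (d) PF = 0.1085 (lagging)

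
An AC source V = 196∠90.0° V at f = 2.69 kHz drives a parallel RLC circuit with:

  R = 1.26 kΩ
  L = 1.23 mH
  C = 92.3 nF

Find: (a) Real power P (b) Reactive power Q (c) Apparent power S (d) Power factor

Step 1 — Angular frequency: ω = 2π·f = 2π·2690 = 1.69e+04 rad/s.
Step 2 — Component impedances:
  R: Z = R = 1260 Ω
  L: Z = jωL = j·1.69e+04·0.00123 = 0 + j20.79 Ω
  C: Z = 1/(jωC) = -j/(ω·C) = 0 - j641 Ω
Step 3 — Parallel combination: 1/Z_total = 1/R + 1/L + 1/C; Z_total = 0.3663 + j21.48 Ω = 21.48∠89.0° Ω.
Step 4 — Source phasor: V = 196∠90.0° V = 0 + j196 V.
Step 5 — Current: I = V / Z = 9.122 + j0.1556 A = 9.124∠1.0° A.
Step 6 — Complex power: S = V·I* = 30.49 + j1788 VA.
Step 7 — Real power: P = Re(S) = 30.49 W.
Step 8 — Reactive power: Q = Im(S) = 1788 VAR.
Step 9 — Apparent power: |S| = 1788 VA.
Step 10 — Power factor: PF = P/|S| = 0.01705 (lagging).

(a) P = 30.49 W  (b) Q = 1788 VAR  (c) S = 1788 VA  (d) PF = 0.01705 (lagging)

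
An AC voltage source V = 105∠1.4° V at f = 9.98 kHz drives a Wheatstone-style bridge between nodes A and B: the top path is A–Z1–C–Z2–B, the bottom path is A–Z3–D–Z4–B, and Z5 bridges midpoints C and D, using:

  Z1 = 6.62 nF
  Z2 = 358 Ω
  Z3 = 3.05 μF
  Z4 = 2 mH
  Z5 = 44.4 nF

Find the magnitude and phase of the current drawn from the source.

Step 1 — Angular frequency: ω = 2π·f = 2π·9980 = 6.271e+04 rad/s.
Step 2 — Component impedances:
  Z1: Z = 1/(jωC) = -j/(ω·C) = 0 - j2409 Ω
  Z2: Z = R = 358 Ω
  Z3: Z = 1/(jωC) = -j/(ω·C) = 0 - j5.229 Ω
  Z4: Z = jωL = j·6.271e+04·0.002 = 0 + j125.4 Ω
  Z5: Z = 1/(jωC) = -j/(ω·C) = 0 - j359.2 Ω
Step 3 — Bridge requires nodal analysis (the Z5 bridge couples midpoints C and D, so the two paths cannot be reduced to a simple series/parallel combination). Setting node B to ground and injecting 1 A at node A, the 3-node admittance system at A, C, D solves to V_A = Z_AB = 34.13 + j138 Ω = 142.2∠76.1° Ω.
Step 4 — Source phasor: V = 105∠1.4° V = 105 + j2.565 V.
Step 5 — Ohm's law: I = V / Z_total = (105 + j2.565) / (34.13 + j138) = 0.1947 - j0.7123 A.
Step 6 — Convert to polar: |I| = 0.7384 A, ∠I = -74.7°.

I = 0.7384∠-74.7° A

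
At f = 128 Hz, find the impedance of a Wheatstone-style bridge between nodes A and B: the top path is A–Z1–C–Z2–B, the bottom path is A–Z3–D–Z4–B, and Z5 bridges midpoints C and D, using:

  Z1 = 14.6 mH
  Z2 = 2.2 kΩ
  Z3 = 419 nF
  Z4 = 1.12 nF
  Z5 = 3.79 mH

Step 1 — Angular frequency: ω = 2π·f = 2π·128 = 804.2 rad/s.
Step 2 — Component impedances:
  Z1: Z = jωL = j·804.2·0.0146 = 0 + j11.74 Ω
  Z2: Z = R = 2200 Ω
  Z3: Z = 1/(jωC) = -j/(ω·C) = 0 - j2968 Ω
  Z4: Z = 1/(jωC) = -j/(ω·C) = 0 - j1.11e+06 Ω
  Z5: Z = jωL = j·804.2·0.00379 = 0 + j3.048 Ω
Step 3 — Bridge requires nodal analysis (the Z5 bridge couples midpoints C and D, so the two paths cannot be reduced to a simple series/parallel combination). Setting node B to ground and injecting 1 A at node A, the 3-node admittance system at A, C, D solves to V_A = Z_AB = 2200 + j7.429 Ω = 2200∠0.2° Ω.

Z = 2200 + j7.429 Ω = 2200∠0.2° Ω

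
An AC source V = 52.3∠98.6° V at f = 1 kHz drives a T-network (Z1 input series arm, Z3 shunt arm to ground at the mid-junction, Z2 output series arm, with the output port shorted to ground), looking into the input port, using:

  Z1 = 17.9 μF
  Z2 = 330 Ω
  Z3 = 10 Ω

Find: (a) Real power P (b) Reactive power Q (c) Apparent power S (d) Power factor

Step 1 — Angular frequency: ω = 2π·f = 2π·1000 = 6283 rad/s.
Step 2 — Component impedances:
  Z1: Z = 1/(jωC) = -j/(ω·C) = 0 - j8.891 Ω
  Z2: Z = R = 330 Ω
  Z3: Z = R = 10 Ω
Step 3 — With the output port shorted to ground, the output series arm Z2 runs from the junction to ground; the shunt arm Z3 also runs from the junction to ground. They appear in parallel: Z3 || Z2 = 9.706 Ω.
Step 4 — Series with input arm Z1: Z_in = Z1 + (Z3 || Z2) = 9.706 - j8.891 Ω = 13.16∠-42.5° Ω.
Step 5 — Source phasor: V = 52.3∠98.6° V = -7.821 + j51.71 V.
Step 6 — Current: I = V / Z = -3.092 + j2.496 A = 3.973∠141.1° A.
Step 7 — Complex power: S = V·I* = 153.2 - j140.4 VA.
Step 8 — Real power: P = Re(S) = 153.2 W.
Step 9 — Reactive power: Q = Im(S) = -140.4 VAR.
Step 10 — Apparent power: |S| = 207.8 VA.
Step 11 — Power factor: PF = P/|S| = 0.7374 (leading).

(a) P = 153.2 W  (b) Q = -140.4 VAR  (c) S = 207.8 VA  (d) PF = 0.7374 (leading)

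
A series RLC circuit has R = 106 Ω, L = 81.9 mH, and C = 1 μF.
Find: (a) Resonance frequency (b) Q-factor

Step 1 — Resonance condition Im(Z)=0 gives ω₀ = 1/√(LC).
Step 2 — ω₀ = 1/√(0.0819·1e-06) = 3494 rad/s.
Step 3 — f₀ = ω₀/(2π) = 556.1 Hz.
Step 4 — Series Q: Q = ω₀L/R = 3494·0.0819/106 = 2.7.

(a) f₀ = 556.1 Hz  (b) Q = 2.7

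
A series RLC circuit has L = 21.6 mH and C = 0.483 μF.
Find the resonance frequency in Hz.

Step 1 — Resonance condition Im(Z)=0 gives ω₀ = 1/√(LC).
Step 2 — ω₀ = 1/√(0.0216·4.83e-07) = 9790 rad/s.
Step 3 — f₀ = ω₀/(2π) = 1558 Hz.

f₀ = 1558 Hz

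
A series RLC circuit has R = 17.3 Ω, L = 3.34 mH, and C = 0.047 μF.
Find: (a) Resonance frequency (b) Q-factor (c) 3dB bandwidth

Step 1 — Resonance: ω₀ = 1/√(LC) = 1/√(0.00334·4.7e-08) = 7.981e+04 rad/s.
Step 2 — f₀ = ω₀/(2π) = 1.27e+04 Hz.
Step 3 — Series Q: Q = ω₀L/R = 7.981e+04·0.00334/17.3 = 15.41.
Step 4 — Bandwidth: Δω = ω₀/Q = 5180 rad/s; BW = Δω/(2π) = 824.4 Hz.

(a) f₀ = 1.27e+04 Hz  (b) Q = 15.41  (c) BW = 824.4 Hz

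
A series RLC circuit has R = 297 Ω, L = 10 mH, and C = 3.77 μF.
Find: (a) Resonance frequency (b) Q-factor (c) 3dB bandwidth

Step 1 — Resonance condition Im(Z)=0 gives ω₀ = 1/√(LC).
Step 2 — ω₀ = 1/√(0.01·3.77e-06) = 5150 rad/s.
Step 3 — f₀ = ω₀/(2π) = 819.7 Hz.
Step 4 — Series Q: Q = ω₀L/R = 5150·0.01/297 = 0.1734.
Step 5 — 3dB bandwidth: Δω = ω₀/Q = 2.97e+04 rad/s; BW = Δω/(2π) = 4727 Hz.

(a) f₀ = 819.7 Hz  (b) Q = 0.1734  (c) BW = 4727 Hz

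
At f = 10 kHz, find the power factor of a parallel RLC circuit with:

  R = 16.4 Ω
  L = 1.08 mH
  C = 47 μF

Step 1 — Angular frequency: ω = 2π·f = 2π·1e+04 = 6.283e+04 rad/s.
Step 2 — Component impedances:
  R: Z = R = 16.4 Ω
  L: Z = jωL = j·6.283e+04·0.00108 = 0 + j67.86 Ω
  C: Z = 1/(jωC) = -j/(ω·C) = 0 - j0.3386 Ω
Step 3 — Parallel combination: 1/Z_total = 1/R + 1/L + 1/C; Z_total = 0.007059 - j0.3402 Ω = 0.3403∠-88.8° Ω.
Step 4 — Power factor: PF = cos(φ) = Re(Z)/|Z| = 0.0070593/0.34025 = 0.02075.
Step 5 — Type: Im(Z) = -0.3402 ⇒ leading (phase φ = -88.8°).

PF = 0.02075 (leading, φ = -88.8°)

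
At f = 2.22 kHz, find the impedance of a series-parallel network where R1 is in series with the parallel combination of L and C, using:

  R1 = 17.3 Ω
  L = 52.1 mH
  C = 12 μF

Step 1 — Angular frequency: ω = 2π·f = 2π·2220 = 1.395e+04 rad/s.
Step 2 — Component impedances:
  R1: Z = R = 17.3 Ω
  L: Z = jωL = j·1.395e+04·0.0521 = 0 + j726.7 Ω
  C: Z = 1/(jωC) = -j/(ω·C) = 0 - j5.974 Ω
Step 3 — Parallel branch: L || C = 1/(1/L + 1/C) = 0 - j6.024 Ω.
Step 4 — Series with R1: Z_total = R1 + (L || C) = 17.3 - j6.024 Ω = 18.32∠-19.2° Ω.

Z = 17.3 - j6.024 Ω = 18.32∠-19.2° Ω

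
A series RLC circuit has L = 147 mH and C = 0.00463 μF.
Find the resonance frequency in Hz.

Step 1 — Resonance condition Im(Z)=0 gives ω₀ = 1/√(LC).
Step 2 — ω₀ = 1/√(0.147·4.63e-09) = 3.833e+04 rad/s.
Step 3 — f₀ = ω₀/(2π) = 6101 Hz.

f₀ = 6101 Hz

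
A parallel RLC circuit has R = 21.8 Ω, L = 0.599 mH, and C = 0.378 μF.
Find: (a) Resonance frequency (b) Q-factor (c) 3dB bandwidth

Step 1 — Resonance: ω₀ = 1/√(LC) = 1/√(0.000599·3.78e-07) = 6.646e+04 rad/s.
Step 2 — f₀ = ω₀/(2π) = 1.058e+04 Hz.
Step 3 — Parallel Q: Q = R/(ω₀L) = 21.8/(6.646e+04·0.000599) = 0.5476.
Step 4 — Bandwidth: Δω = ω₀/Q = 1.214e+05 rad/s; BW = Δω/(2π) = 1.931e+04 Hz.

(a) f₀ = 1.058e+04 Hz  (b) Q = 0.5476  (c) BW = 1.931e+04 Hz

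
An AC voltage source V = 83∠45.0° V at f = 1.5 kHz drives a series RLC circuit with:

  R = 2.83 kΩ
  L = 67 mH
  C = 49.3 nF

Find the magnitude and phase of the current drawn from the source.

Step 1 — Angular frequency: ω = 2π·f = 2π·1500 = 9425 rad/s.
Step 2 — Component impedances:
  R: Z = R = 2830 Ω
  L: Z = jωL = j·9425·0.067 = 0 + j631.5 Ω
  C: Z = 1/(jωC) = -j/(ω·C) = 0 - j2152 Ω
Step 3 — Series combination: Z_total = R + L + C = 2830 - j1521 Ω = 3213∠-28.3° Ω.
Step 4 — Source phasor: V = 83∠45.0° V = 58.69 + j58.69 V.
Step 5 — Ohm's law: I = V / Z_total = (58.69 + j58.69) / (2830 - j1521) = 0.007445 + j0.02474 A.
Step 6 — Convert to polar: |I| = 0.02583 A, ∠I = 73.3°.

I = 0.02583∠73.3° A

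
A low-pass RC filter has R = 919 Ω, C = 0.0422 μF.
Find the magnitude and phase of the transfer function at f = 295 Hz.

Step 1 — Angular frequency: ω = 2π·295 = 1854 rad/s.
Step 2 — Transfer function: H(jω) = 1/(1 + jωRC).
Step 3 — Denominator: 1 + jωRC = 1 + j·1854·919·4.22e-08 = 1 + j0.07188.
Step 4 — H = 0.9949 - j0.07151.
Step 5 — Magnitude: |H| = 0.9974 (-0.0 dB); phase: φ = -4.1°.

|H| = 0.9974 (-0.0 dB), φ = -4.1°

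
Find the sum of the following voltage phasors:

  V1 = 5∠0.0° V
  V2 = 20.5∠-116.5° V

Step 1 — Convert each phasor to rectangular form:
  V1 = 5·(cos(0.0°) + j·sin(0.0°)) = 5 V
  V2 = 20.5·(cos(-116.5°) + j·sin(-116.5°)) = -9.147 - j18.35 V
Step 2 — Sum components: V_total = -4.147 - j18.35 V.
Step 3 — Convert to polar: |V_total| = 18.81 V, ∠V_total = -102.7°.

V_total = 18.81∠-102.7° V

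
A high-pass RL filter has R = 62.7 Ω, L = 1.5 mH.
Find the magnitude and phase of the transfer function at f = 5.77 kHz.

Step 1 — Angular frequency: ω = 2π·5770 = 3.625e+04 rad/s.
Step 2 — Transfer function: H(jω) = jωL/(R + jωL).
Step 3 — Numerator jωL = j·54.38; denominator R + jωL = 62.7 + j54.38.
Step 4 — H = 0.4293 + j0.495.
Step 5 — Magnitude: |H| = 0.6552 (-3.7 dB); phase: φ = 49.1°.

|H| = 0.6552 (-3.7 dB), φ = 49.1°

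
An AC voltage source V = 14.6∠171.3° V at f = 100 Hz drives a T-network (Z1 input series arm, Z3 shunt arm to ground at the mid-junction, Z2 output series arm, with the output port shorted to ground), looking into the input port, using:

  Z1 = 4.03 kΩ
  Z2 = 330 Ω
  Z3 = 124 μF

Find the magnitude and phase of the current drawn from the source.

Step 1 — Angular frequency: ω = 2π·f = 2π·100 = 628.3 rad/s.
Step 2 — Component impedances:
  Z1: Z = R = 4030 Ω
  Z2: Z = R = 330 Ω
  Z3: Z = 1/(jωC) = -j/(ω·C) = 0 - j12.84 Ω
Step 3 — With the output port shorted to ground, the output series arm Z2 runs from the junction to ground; the shunt arm Z3 also runs from the junction to ground. They appear in parallel: Z3 || Z2 = 0.4985 - j12.82 Ω.
Step 4 — Series with input arm Z1: Z_in = Z1 + (Z3 || Z2) = 4030 - j12.82 Ω = 4031∠-0.2° Ω.
Step 5 — Source phasor: V = 14.6∠171.3° V = -14.43 + j2.208 V.
Step 6 — Ohm's law: I = V / Z_total = (-14.43 + j2.208) / (4030 - j12.82) = -0.003582 + j0.0005365 A.
Step 7 — Convert to polar: |I| = 0.003622 A, ∠I = 171.5°.

I = 0.003622∠171.5° A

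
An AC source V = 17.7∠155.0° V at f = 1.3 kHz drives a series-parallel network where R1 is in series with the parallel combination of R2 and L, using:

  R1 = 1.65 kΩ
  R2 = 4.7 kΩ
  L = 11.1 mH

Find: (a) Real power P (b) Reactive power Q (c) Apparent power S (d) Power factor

Step 1 — Angular frequency: ω = 2π·f = 2π·1300 = 8168 rad/s.
Step 2 — Component impedances:
  R1: Z = R = 1650 Ω
  R2: Z = R = 4700 Ω
  L: Z = jωL = j·8168·0.0111 = 0 + j90.67 Ω
Step 3 — Parallel branch: R2 || L = 1/(1/R2 + 1/L) = 1.748 + j90.63 Ω.
Step 4 — Series with R1: Z_total = R1 + (R2 || L) = 1652 + j90.63 Ω = 1654∠3.1° Ω.
Step 5 — Source phasor: V = 17.7∠155.0° V = -16.04 + j7.48 V.
Step 6 — Current: I = V / Z = -0.009435 + j0.005046 A = 0.0107∠151.9° A.
Step 7 — Complex power: S = V·I* = 0.1891 + j0.01038 VA.
Step 8 — Real power: P = Re(S) = 0.1891 W.
Step 9 — Reactive power: Q = Im(S) = 0.01038 VAR.
Step 10 — Apparent power: |S| = 0.1894 VA.
Step 11 — Power factor: PF = P/|S| = 0.9985 (lagging).

(a) P = 0.1891 W  (b) Q = 0.01038 VAR  (c) S = 0.1894 VA  (d) PF = 0.9985 (lagging)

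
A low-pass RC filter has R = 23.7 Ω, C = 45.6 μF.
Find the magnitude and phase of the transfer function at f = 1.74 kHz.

Step 1 — Angular frequency: ω = 2π·1740 = 1.093e+04 rad/s.
Step 2 — Transfer function: H(jω) = 1/(1 + jωRC).
Step 3 — Denominator: 1 + jωRC = 1 + j·1.093e+04·23.7·4.56e-05 = 1 + j11.82.
Step 4 — H = 0.007112 - j0.08403.
Step 5 — Magnitude: |H| = 0.08433 (-21.5 dB); phase: φ = -85.2°.

|H| = 0.08433 (-21.5 dB), φ = -85.2°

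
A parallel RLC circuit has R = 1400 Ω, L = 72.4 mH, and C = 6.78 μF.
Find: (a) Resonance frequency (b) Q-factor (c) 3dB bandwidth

Step 1 — Resonance: ω₀ = 1/√(LC) = 1/√(0.0724·6.78e-06) = 1427 rad/s.
Step 2 — f₀ = ω₀/(2π) = 227.2 Hz.
Step 3 — Parallel Q: Q = R/(ω₀L) = 1400/(1427·0.0724) = 13.55.
Step 4 — Bandwidth: Δω = ω₀/Q = 105.4 rad/s; BW = Δω/(2π) = 16.77 Hz.

(a) f₀ = 227.2 Hz  (b) Q = 13.55  (c) BW = 16.77 Hz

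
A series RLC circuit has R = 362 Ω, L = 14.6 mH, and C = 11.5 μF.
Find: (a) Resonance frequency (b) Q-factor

Step 1 — Resonance condition Im(Z)=0 gives ω₀ = 1/√(LC).
Step 2 — ω₀ = 1/√(0.0146·1.15e-05) = 2440 rad/s.
Step 3 — f₀ = ω₀/(2π) = 388.4 Hz.
Step 4 — Series Q: Q = ω₀L/R = 2440·0.0146/362 = 0.09843.

(a) f₀ = 388.4 Hz  (b) Q = 0.09843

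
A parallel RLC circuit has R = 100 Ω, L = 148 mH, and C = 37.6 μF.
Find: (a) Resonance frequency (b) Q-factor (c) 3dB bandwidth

Step 1 — Resonance: ω₀ = 1/√(LC) = 1/√(0.148·3.76e-05) = 423.9 rad/s.
Step 2 — f₀ = ω₀/(2π) = 67.47 Hz.
Step 3 — Parallel Q: Q = R/(ω₀L) = 100/(423.9·0.148) = 1.594.
Step 4 — Bandwidth: Δω = ω₀/Q = 266 rad/s; BW = Δω/(2π) = 42.33 Hz.

(a) f₀ = 67.47 Hz  (b) Q = 1.594  (c) BW = 42.33 Hz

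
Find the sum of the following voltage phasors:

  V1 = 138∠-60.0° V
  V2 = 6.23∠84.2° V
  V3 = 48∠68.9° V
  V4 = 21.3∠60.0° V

Step 1 — Convert each phasor to rectangular form:
  V1 = 138·(cos(-60.0°) + j·sin(-60.0°)) = 69 - j119.5 V
  V2 = 6.23·(cos(84.2°) + j·sin(84.2°)) = 0.6296 + j6.198 V
  V3 = 48·(cos(68.9°) + j·sin(68.9°)) = 17.28 + j44.78 V
  V4 = 21.3·(cos(60.0°) + j·sin(60.0°)) = 10.65 + j18.45 V
Step 2 — Sum components: V_total = 97.56 - j50.09 V.
Step 3 — Convert to polar: |V_total| = 109.7 V, ∠V_total = -27.2°.

V_total = 109.7∠-27.2° V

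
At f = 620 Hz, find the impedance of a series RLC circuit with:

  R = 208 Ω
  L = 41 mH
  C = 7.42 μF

Step 1 — Angular frequency: ω = 2π·f = 2π·620 = 3896 rad/s.
Step 2 — Component impedances:
  R: Z = R = 208 Ω
  L: Z = jωL = j·3896·0.041 = 0 + j159.7 Ω
  C: Z = 1/(jωC) = -j/(ω·C) = 0 - j34.6 Ω
Step 3 — Series combination: Z_total = R + L + C = 208 + j125.1 Ω = 242.7∠31.0° Ω.

Z = 208 + j125.1 Ω = 242.7∠31.0° Ω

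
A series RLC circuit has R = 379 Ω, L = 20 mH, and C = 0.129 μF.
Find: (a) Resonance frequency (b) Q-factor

Step 1 — Resonance condition Im(Z)=0 gives ω₀ = 1/√(LC).
Step 2 — ω₀ = 1/√(0.02·1.29e-07) = 1.969e+04 rad/s.
Step 3 — f₀ = ω₀/(2π) = 3133 Hz.
Step 4 — Series Q: Q = ω₀L/R = 1.969e+04·0.02/379 = 1.039.

(a) f₀ = 3133 Hz  (b) Q = 1.039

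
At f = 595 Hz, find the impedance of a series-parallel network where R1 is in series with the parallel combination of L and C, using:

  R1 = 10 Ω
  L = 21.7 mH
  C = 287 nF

Step 1 — Angular frequency: ω = 2π·f = 2π·595 = 3738 rad/s.
Step 2 — Component impedances:
  R1: Z = R = 10 Ω
  L: Z = jωL = j·3738·0.0217 = 0 + j81.13 Ω
  C: Z = 1/(jωC) = -j/(ω·C) = 0 - j932 Ω
Step 3 — Parallel branch: L || C = 1/(1/L + 1/C) = 0 + j88.86 Ω.
Step 4 — Series with R1: Z_total = R1 + (L || C) = 10 + j88.86 Ω = 89.42∠83.6° Ω.

Z = 10 + j88.86 Ω = 89.42∠83.6° Ω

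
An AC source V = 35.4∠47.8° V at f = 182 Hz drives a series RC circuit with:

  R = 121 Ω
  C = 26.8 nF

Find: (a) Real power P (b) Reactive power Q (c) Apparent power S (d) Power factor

Step 1 — Angular frequency: ω = 2π·f = 2π·182 = 1144 rad/s.
Step 2 — Component impedances:
  R: Z = R = 121 Ω
  C: Z = 1/(jωC) = -j/(ω·C) = 0 - j3.263e+04 Ω
Step 3 — Series combination: Z_total = R + C = 121 - j3.263e+04 Ω = 3.263e+04∠-89.8° Ω.
Step 4 — Source phasor: V = 35.4∠47.8° V = 23.78 + j26.22 V.
Step 5 — Current: I = V / Z = -0.000801 + j0.0007317 A = 0.001085∠137.6° A.
Step 6 — Complex power: S = V·I* = 0.0001424 - j0.0384 VA.
Step 7 — Real power: P = Re(S) = 0.0001424 W.
Step 8 — Reactive power: Q = Im(S) = -0.0384 VAR.
Step 9 — Apparent power: |S| = 0.03841 VA.
Step 10 — Power factor: PF = P/|S| = 0.003708 (leading).

(a) P = 0.0001424 W  (b) Q = -0.0384 VAR  (c) S = 0.03841 VA  (d) PF = 0.003708 (leading)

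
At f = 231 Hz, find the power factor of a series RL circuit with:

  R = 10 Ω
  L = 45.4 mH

Step 1 — Angular frequency: ω = 2π·f = 2π·231 = 1451 rad/s.
Step 2 — Component impedances:
  R: Z = R = 10 Ω
  L: Z = jωL = j·1451·0.0454 = 0 + j65.89 Ω
Step 3 — Series combination: Z_total = R + L = 10 + j65.89 Ω = 66.65∠81.4° Ω.
Step 4 — Power factor: PF = cos(φ) = Re(Z)/|Z| = 10/66.65 = 0.15.
Step 5 — Type: Im(Z) = 65.89 ⇒ lagging (phase φ = 81.4°).

PF = 0.15 (lagging, φ = 81.4°)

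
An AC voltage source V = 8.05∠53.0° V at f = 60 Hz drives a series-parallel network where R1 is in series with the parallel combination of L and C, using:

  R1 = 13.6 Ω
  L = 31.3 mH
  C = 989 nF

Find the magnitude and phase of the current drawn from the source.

Step 1 — Angular frequency: ω = 2π·f = 2π·60 = 377 rad/s.
Step 2 — Component impedances:
  R1: Z = R = 13.6 Ω
  L: Z = jωL = j·377·0.0313 = 0 + j11.8 Ω
  C: Z = 1/(jωC) = -j/(ω·C) = 0 - j2682 Ω
Step 3 — Parallel branch: L || C = 1/(1/L + 1/C) = 0 + j11.85 Ω.
Step 4 — Series with R1: Z_total = R1 + (L || C) = 13.6 + j11.85 Ω = 18.04∠41.1° Ω.
Step 5 — Source phasor: V = 8.05∠53.0° V = 4.845 + j6.429 V.
Step 6 — Ohm's law: I = V / Z_total = (4.845 + j6.429) / (13.6 + j11.85) = 0.4366 + j0.09224 A.
Step 7 — Convert to polar: |I| = 0.4462 A, ∠I = 11.9°.

I = 0.4462∠11.9° A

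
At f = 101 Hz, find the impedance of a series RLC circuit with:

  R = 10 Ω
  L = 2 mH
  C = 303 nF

Step 1 — Angular frequency: ω = 2π·f = 2π·101 = 634.6 rad/s.
Step 2 — Component impedances:
  R: Z = R = 10 Ω
  L: Z = jωL = j·634.6·0.002 = 0 + j1.269 Ω
  C: Z = 1/(jωC) = -j/(ω·C) = 0 - j5201 Ω
Step 3 — Series combination: Z_total = R + L + C = 10 - j5199 Ω = 5199∠-89.9° Ω.

Z = 10 - j5199 Ω = 5199∠-89.9° Ω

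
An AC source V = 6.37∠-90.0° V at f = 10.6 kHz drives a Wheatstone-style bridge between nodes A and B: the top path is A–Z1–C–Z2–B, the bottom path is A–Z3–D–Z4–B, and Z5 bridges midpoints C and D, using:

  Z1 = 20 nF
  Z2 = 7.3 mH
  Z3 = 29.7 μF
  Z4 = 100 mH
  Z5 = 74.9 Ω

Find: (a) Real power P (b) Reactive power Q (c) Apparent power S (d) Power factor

Step 1 — Angular frequency: ω = 2π·f = 2π·1.06e+04 = 6.66e+04 rad/s.
Step 2 — Component impedances:
  Z1: Z = 1/(jωC) = -j/(ω·C) = 0 - j750.7 Ω
  Z2: Z = jωL = j·6.66e+04·0.0073 = 0 + j486.2 Ω
  Z3: Z = 1/(jωC) = -j/(ω·C) = 0 - j0.5055 Ω
  Z4: Z = jωL = j·6.66e+04·0.1 = 0 + j6660 Ω
  Z5: Z = R = 74.9 Ω
Step 3 — Bridge requires nodal analysis (the Z5 bridge couples midpoints C and D, so the two paths cannot be reduced to a simple series/parallel combination). Setting node B to ground and injecting 1 A at node A, the 3-node admittance system at A, C, D solves to V_A = Z_AB = 64.45 + j446.9 Ω = 451.5∠81.8° Ω.
Step 4 — Source phasor: V = 6.37∠-90.0° V = 0 - j6.37 V.
Step 5 — Current: I = V / Z = -0.01396 - j0.002014 A = 0.01411∠-171.8° A.
Step 6 — Complex power: S = V·I* = 0.01283 + j0.08895 VA.
Step 7 — Real power: P = Re(S) = 0.01283 W.
Step 8 — Reactive power: Q = Im(S) = 0.08895 VAR.
Step 9 — Apparent power: |S| = 0.08987 VA.
Step 10 — Power factor: PF = P/|S| = 0.1427 (lagging).

(a) P = 0.01283 W  (b) Q = 0.08895 VAR  (c) S = 0.08987 VA  (d) PF = 0.1427 (lagging)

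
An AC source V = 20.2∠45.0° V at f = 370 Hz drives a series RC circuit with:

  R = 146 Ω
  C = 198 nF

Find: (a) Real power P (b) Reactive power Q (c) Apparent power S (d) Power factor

Step 1 — Angular frequency: ω = 2π·f = 2π·370 = 2325 rad/s.
Step 2 — Component impedances:
  R: Z = R = 146 Ω
  C: Z = 1/(jωC) = -j/(ω·C) = 0 - j2172 Ω
Step 3 — Series combination: Z_total = R + C = 146 - j2172 Ω = 2177∠-86.2° Ω.
Step 4 — Source phasor: V = 20.2∠45.0° V = 14.28 + j14.28 V.
Step 5 — Current: I = V / Z = -0.006105 + j0.006985 A = 0.009277∠131.2° A.
Step 6 — Complex power: S = V·I* = 0.01257 - j0.187 VA.
Step 7 — Real power: P = Re(S) = 0.01257 W.
Step 8 — Reactive power: Q = Im(S) = -0.187 VAR.
Step 9 — Apparent power: |S| = 0.1874 VA.
Step 10 — Power factor: PF = P/|S| = 0.06705 (leading).

(a) P = 0.01257 W  (b) Q = -0.187 VAR  (c) S = 0.1874 VA  (d) PF = 0.06705 (leading)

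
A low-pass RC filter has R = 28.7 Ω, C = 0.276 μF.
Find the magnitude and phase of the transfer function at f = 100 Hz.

Step 1 — Angular frequency: ω = 2π·100 = 628.3 rad/s.
Step 2 — Transfer function: H(jω) = 1/(1 + jωRC).
Step 3 — Denominator: 1 + jωRC = 1 + j·628.3·28.7·2.76e-07 = 1 + j0.004977.
Step 4 — H = 1 - j0.004977.
Step 5 — Magnitude: |H| = 1 (-0.0 dB); phase: φ = -0.3°.

|H| = 1 (-0.0 dB), φ = -0.3°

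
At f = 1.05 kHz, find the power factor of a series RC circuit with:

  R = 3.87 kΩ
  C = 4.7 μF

Step 1 — Angular frequency: ω = 2π·f = 2π·1050 = 6597 rad/s.
Step 2 — Component impedances:
  R: Z = R = 3870 Ω
  C: Z = 1/(jωC) = -j/(ω·C) = 0 - j32.25 Ω
Step 3 — Series combination: Z_total = R + C = 3870 - j32.25 Ω = 3870∠-0.5° Ω.
Step 4 — Power factor: PF = cos(φ) = Re(Z)/|Z| = 3870/3870 = 1.
Step 5 — Type: Im(Z) = -32.25 ⇒ leading (phase φ = -0.5°).

PF = 1 (leading, φ = -0.5°)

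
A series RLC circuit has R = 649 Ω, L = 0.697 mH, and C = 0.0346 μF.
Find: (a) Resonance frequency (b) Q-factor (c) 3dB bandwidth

Step 1 — Resonance: ω₀ = 1/√(LC) = 1/√(0.000697·3.46e-08) = 2.036e+05 rad/s.
Step 2 — f₀ = ω₀/(2π) = 3.241e+04 Hz.
Step 3 — Series Q: Q = ω₀L/R = 2.036e+05·0.000697/649 = 0.2187.
Step 4 — Bandwidth: Δω = ω₀/Q = 9.311e+05 rad/s; BW = Δω/(2π) = 1.482e+05 Hz.

(a) f₀ = 3.241e+04 Hz  (b) Q = 0.2187  (c) BW = 1.482e+05 Hz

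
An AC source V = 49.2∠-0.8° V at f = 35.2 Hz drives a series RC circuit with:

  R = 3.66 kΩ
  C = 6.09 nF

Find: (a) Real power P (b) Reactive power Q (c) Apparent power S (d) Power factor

Step 1 — Angular frequency: ω = 2π·f = 2π·35.2 = 221.2 rad/s.
Step 2 — Component impedances:
  R: Z = R = 3660 Ω
  C: Z = 1/(jωC) = -j/(ω·C) = 0 - j7.424e+05 Ω
Step 3 — Series combination: Z_total = R + C = 3660 - j7.424e+05 Ω = 7.424e+05∠-89.7° Ω.
Step 4 — Source phasor: V = 49.2∠-0.8° V = 49.2 - j0.6869 V.
Step 5 — Current: I = V / Z = 1.252e-06 + j6.626e-05 A = 6.627e-05∠88.9° A.
Step 6 — Complex power: S = V·I* = 1.607e-05 - j0.00326 VA.
Step 7 — Real power: P = Re(S) = 1.607e-05 W.
Step 8 — Reactive power: Q = Im(S) = -0.00326 VAR.
Step 9 — Apparent power: |S| = 0.00326 VA.
Step 10 — Power factor: PF = P/|S| = 0.00493 (leading).

(a) P = 1.607e-05 W  (b) Q = -0.00326 VAR  (c) S = 0.00326 VA  (d) PF = 0.00493 (leading)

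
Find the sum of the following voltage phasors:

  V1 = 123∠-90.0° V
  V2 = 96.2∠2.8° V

Step 1 — Convert each phasor to rectangular form:
  V1 = 123·(cos(-90.0°) + j·sin(-90.0°)) = 0 - j123 V
  V2 = 96.2·(cos(2.8°) + j·sin(2.8°)) = 96.09 + j4.699 V
Step 2 — Sum components: V_total = 96.09 - j118.3 V.
Step 3 — Convert to polar: |V_total| = 152.4 V, ∠V_total = -50.9°.

V_total = 152.4∠-50.9° V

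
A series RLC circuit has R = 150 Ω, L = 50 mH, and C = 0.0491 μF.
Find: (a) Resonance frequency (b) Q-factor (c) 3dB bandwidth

Step 1 — Resonance condition Im(Z)=0 gives ω₀ = 1/√(LC).
Step 2 — ω₀ = 1/√(0.05·4.91e-08) = 2.018e+04 rad/s.
Step 3 — f₀ = ω₀/(2π) = 3212 Hz.
Step 4 — Series Q: Q = ω₀L/R = 2.018e+04·0.05/150 = 6.727.
Step 5 — 3dB bandwidth: Δω = ω₀/Q = 3000 rad/s; BW = Δω/(2π) = 477.5 Hz.

(a) f₀ = 3212 Hz  (b) Q = 6.727  (c) BW = 477.5 Hz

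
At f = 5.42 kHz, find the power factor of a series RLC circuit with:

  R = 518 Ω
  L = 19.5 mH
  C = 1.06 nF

Step 1 — Angular frequency: ω = 2π·f = 2π·5420 = 3.405e+04 rad/s.
Step 2 — Component impedances:
  R: Z = R = 518 Ω
  L: Z = jωL = j·3.405e+04·0.0195 = 0 + j664.1 Ω
  C: Z = 1/(jωC) = -j/(ω·C) = 0 - j2.77e+04 Ω
Step 3 — Series combination: Z_total = R + L + C = 518 - j2.704e+04 Ω = 2.704e+04∠-88.9° Ω.
Step 4 — Power factor: PF = cos(φ) = Re(Z)/|Z| = 518/27043 = 0.01915.
Step 5 — Type: Im(Z) = -2.704e+04 ⇒ leading (phase φ = -88.9°).

PF = 0.01915 (leading, φ = -88.9°)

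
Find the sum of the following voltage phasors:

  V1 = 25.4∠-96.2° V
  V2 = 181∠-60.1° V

Step 1 — Convert each phasor to rectangular form:
  V1 = 25.4·(cos(-96.2°) + j·sin(-96.2°)) = -2.743 - j25.25 V
  V2 = 181·(cos(-60.1°) + j·sin(-60.1°)) = 90.23 - j156.9 V
Step 2 — Sum components: V_total = 87.48 - j182.2 V.
Step 3 — Convert to polar: |V_total| = 202.1 V, ∠V_total = -64.3°.

V_total = 202.1∠-64.3° V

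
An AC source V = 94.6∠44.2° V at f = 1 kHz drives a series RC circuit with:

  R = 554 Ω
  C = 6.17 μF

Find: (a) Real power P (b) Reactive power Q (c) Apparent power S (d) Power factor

Step 1 — Angular frequency: ω = 2π·f = 2π·1000 = 6283 rad/s.
Step 2 — Component impedances:
  R: Z = R = 554 Ω
  C: Z = 1/(jωC) = -j/(ω·C) = 0 - j25.79 Ω
Step 3 — Series combination: Z_total = R + C = 554 - j25.79 Ω = 554.6∠-2.7° Ω.
Step 4 — Source phasor: V = 94.6∠44.2° V = 67.82 + j65.95 V.
Step 5 — Current: I = V / Z = 0.1166 + j0.1245 A = 0.1706∠46.9° A.
Step 6 — Complex power: S = V·I* = 16.12 - j0.7505 VA.
Step 7 — Real power: P = Re(S) = 16.12 W.
Step 8 — Reactive power: Q = Im(S) = -0.7505 VAR.
Step 9 — Apparent power: |S| = 16.14 VA.
Step 10 — Power factor: PF = P/|S| = 0.9989 (leading).

(a) P = 16.12 W  (b) Q = -0.7505 VAR  (c) S = 16.14 VA  (d) PF = 0.9989 (leading)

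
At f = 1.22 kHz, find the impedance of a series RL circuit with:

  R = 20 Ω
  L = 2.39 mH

Step 1 — Angular frequency: ω = 2π·f = 2π·1220 = 7665 rad/s.
Step 2 — Component impedances:
  R: Z = R = 20 Ω
  L: Z = jωL = j·7665·0.00239 = 0 + j18.32 Ω
Step 3 — Series combination: Z_total = R + L = 20 + j18.32 Ω = 27.12∠42.5° Ω.

Z = 20 + j18.32 Ω = 27.12∠42.5° Ω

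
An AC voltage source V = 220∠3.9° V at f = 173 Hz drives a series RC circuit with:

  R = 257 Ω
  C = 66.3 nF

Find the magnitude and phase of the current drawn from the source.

Step 1 — Angular frequency: ω = 2π·f = 2π·173 = 1087 rad/s.
Step 2 — Component impedances:
  R: Z = R = 257 Ω
  C: Z = 1/(jωC) = -j/(ω·C) = 0 - j1.388e+04 Ω
Step 3 — Series combination: Z_total = R + C = 257 - j1.388e+04 Ω = 1.388e+04∠-88.9° Ω.
Step 4 — Source phasor: V = 220∠3.9° V = 219.5 + j14.96 V.
Step 5 — Ohm's law: I = V / Z_total = (219.5 + j14.96) / (257 - j1.388e+04) = -0.0007851 + j0.01583 A.
Step 6 — Convert to polar: |I| = 0.01585 A, ∠I = 92.8°.

I = 0.01585∠92.8° A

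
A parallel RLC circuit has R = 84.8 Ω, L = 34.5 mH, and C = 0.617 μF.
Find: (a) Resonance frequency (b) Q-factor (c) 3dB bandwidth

Step 1 — Resonance: ω₀ = 1/√(LC) = 1/√(0.0345·6.17e-07) = 6854 rad/s.
Step 2 — f₀ = ω₀/(2π) = 1091 Hz.
Step 3 — Parallel Q: Q = R/(ω₀L) = 84.8/(6854·0.0345) = 0.3586.
Step 4 — Bandwidth: Δω = ω₀/Q = 1.911e+04 rad/s; BW = Δω/(2π) = 3042 Hz.

(a) f₀ = 1091 Hz  (b) Q = 0.3586  (c) BW = 3042 Hz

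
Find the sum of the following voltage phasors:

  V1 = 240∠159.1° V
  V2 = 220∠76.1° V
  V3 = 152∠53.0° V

Step 1 — Convert each phasor to rectangular form:
  V1 = 240·(cos(159.1°) + j·sin(159.1°)) = -224.2 + j85.62 V
  V2 = 220·(cos(76.1°) + j·sin(76.1°)) = 52.85 + j213.6 V
  V3 = 152·(cos(53.0°) + j·sin(53.0°)) = 91.48 + j121.4 V
Step 2 — Sum components: V_total = -79.88 + j420.6 V.
Step 3 — Convert to polar: |V_total| = 428.1 V, ∠V_total = 100.8°.

V_total = 428.1∠100.8° V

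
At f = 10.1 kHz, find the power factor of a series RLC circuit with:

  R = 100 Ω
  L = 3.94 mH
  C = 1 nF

Step 1 — Angular frequency: ω = 2π·f = 2π·1.01e+04 = 6.346e+04 rad/s.
Step 2 — Component impedances:
  R: Z = R = 100 Ω
  L: Z = jωL = j·6.346e+04·0.00394 = 0 + j250 Ω
  C: Z = 1/(jωC) = -j/(ω·C) = 0 - j1.576e+04 Ω
Step 3 — Series combination: Z_total = R + L + C = 100 - j1.551e+04 Ω = 1.551e+04∠-89.6° Ω.
Step 4 — Power factor: PF = cos(φ) = Re(Z)/|Z| = 100/15508 = 0.006448.
Step 5 — Type: Im(Z) = -1.551e+04 ⇒ leading (phase φ = -89.6°).

PF = 0.006448 (leading, φ = -89.6°)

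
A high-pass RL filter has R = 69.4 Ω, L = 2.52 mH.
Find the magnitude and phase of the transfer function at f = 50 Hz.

Step 1 — Angular frequency: ω = 2π·50 = 314.2 rad/s.
Step 2 — Transfer function: H(jω) = jωL/(R + jωL).
Step 3 — Numerator jωL = j·0.7917; denominator R + jωL = 69.4 + j0.7917.
Step 4 — H = 0.0001301 + j0.01141.
Step 5 — Magnitude: |H| = 0.01141 (-38.9 dB); phase: φ = 89.3°.

|H| = 0.01141 (-38.9 dB), φ = 89.3°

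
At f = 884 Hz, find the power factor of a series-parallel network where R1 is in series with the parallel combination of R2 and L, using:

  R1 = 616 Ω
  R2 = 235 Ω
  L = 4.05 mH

Step 1 — Angular frequency: ω = 2π·f = 2π·884 = 5554 rad/s.
Step 2 — Component impedances:
  R1: Z = R = 616 Ω
  R2: Z = R = 235 Ω
  L: Z = jωL = j·5554·0.00405 = 0 + j22.5 Ω
Step 3 — Parallel branch: R2 || L = 1/(1/R2 + 1/L) = 2.134 + j22.29 Ω.
Step 4 — Series with R1: Z_total = R1 + (R2 || L) = 618.1 + j22.29 Ω = 618.5∠2.1° Ω.
Step 5 — Power factor: PF = cos(φ) = Re(Z)/|Z| = 618.1/618.5 = 0.9994.
Step 6 — Type: Im(Z) = 22.29 ⇒ lagging (phase φ = 2.1°).

PF = 0.9994 (lagging, φ = 2.1°)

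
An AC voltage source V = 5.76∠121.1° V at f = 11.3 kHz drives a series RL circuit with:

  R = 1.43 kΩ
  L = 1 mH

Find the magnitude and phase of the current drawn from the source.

Step 1 — Angular frequency: ω = 2π·f = 2π·1.13e+04 = 7.1e+04 rad/s.
Step 2 — Component impedances:
  R: Z = R = 1430 Ω
  L: Z = jωL = j·7.1e+04·0.001 = 0 + j71 Ω
Step 3 — Series combination: Z_total = R + L = 1430 + j71 Ω = 1432∠2.8° Ω.
Step 4 — Source phasor: V = 5.76∠121.1° V = -2.975 + j4.932 V.
Step 5 — Ohm's law: I = V / Z_total = (-2.975 + j4.932) / (1430 + j71) = -0.001905 + j0.003544 A.
Step 6 — Convert to polar: |I| = 0.004023 A, ∠I = 118.3°.

I = 0.004023∠118.3° A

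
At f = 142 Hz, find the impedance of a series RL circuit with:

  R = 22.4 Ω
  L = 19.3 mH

Step 1 — Angular frequency: ω = 2π·f = 2π·142 = 892.2 rad/s.
Step 2 — Component impedances:
  R: Z = R = 22.4 Ω
  L: Z = jωL = j·892.2·0.0193 = 0 + j17.22 Ω
Step 3 — Series combination: Z_total = R + L = 22.4 + j17.22 Ω = 28.25∠37.6° Ω.

Z = 22.4 + j17.22 Ω = 28.25∠37.6° Ω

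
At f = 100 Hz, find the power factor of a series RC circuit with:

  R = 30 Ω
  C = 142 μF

Step 1 — Angular frequency: ω = 2π·f = 2π·100 = 628.3 rad/s.
Step 2 — Component impedances:
  R: Z = R = 30 Ω
  C: Z = 1/(jωC) = -j/(ω·C) = 0 - j11.21 Ω
Step 3 — Series combination: Z_total = R + C = 30 - j11.21 Ω = 32.03∠-20.5° Ω.
Step 4 — Power factor: PF = cos(φ) = Re(Z)/|Z| = 30/32.025 = 0.9368.
Step 5 — Type: Im(Z) = -11.21 ⇒ leading (phase φ = -20.5°).

PF = 0.9368 (leading, φ = -20.5°)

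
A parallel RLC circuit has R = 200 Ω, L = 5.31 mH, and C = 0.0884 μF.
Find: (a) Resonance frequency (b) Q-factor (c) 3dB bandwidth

Step 1 — Resonance: ω₀ = 1/√(LC) = 1/√(0.00531·8.84e-08) = 4.616e+04 rad/s.
Step 2 — f₀ = ω₀/(2π) = 7346 Hz.
Step 3 — Parallel Q: Q = R/(ω₀L) = 200/(4.616e+04·0.00531) = 0.816.
Step 4 — Bandwidth: Δω = ω₀/Q = 5.656e+04 rad/s; BW = Δω/(2π) = 9002 Hz.

(a) f₀ = 7346 Hz  (b) Q = 0.816  (c) BW = 9002 Hz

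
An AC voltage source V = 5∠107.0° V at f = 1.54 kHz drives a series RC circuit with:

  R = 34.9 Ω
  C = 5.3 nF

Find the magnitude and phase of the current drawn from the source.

Step 1 — Angular frequency: ω = 2π·f = 2π·1540 = 9676 rad/s.
Step 2 — Component impedances:
  R: Z = R = 34.9 Ω
  C: Z = 1/(jωC) = -j/(ω·C) = 0 - j1.95e+04 Ω
Step 3 — Series combination: Z_total = R + C = 34.9 - j1.95e+04 Ω = 1.95e+04∠-89.9° Ω.
Step 4 — Source phasor: V = 5∠107.0° V = -1.462 + j4.782 V.
Step 5 — Ohm's law: I = V / Z_total = (-1.462 + j4.782) / (34.9 - j1.95e+04) = -0.0002453 - j7.453e-05 A.
Step 6 — Convert to polar: |I| = 0.0002564 A, ∠I = -163.1°.

I = 0.0002564∠-163.1° A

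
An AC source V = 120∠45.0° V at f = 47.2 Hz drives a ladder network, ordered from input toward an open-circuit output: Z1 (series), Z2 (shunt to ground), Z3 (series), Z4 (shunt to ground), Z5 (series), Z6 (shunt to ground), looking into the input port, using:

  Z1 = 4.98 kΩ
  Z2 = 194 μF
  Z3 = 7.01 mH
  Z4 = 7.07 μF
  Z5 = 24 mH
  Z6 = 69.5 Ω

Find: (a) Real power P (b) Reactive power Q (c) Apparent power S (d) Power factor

Step 1 — Angular frequency: ω = 2π·f = 2π·47.2 = 296.6 rad/s.
Step 2 — Component impedances:
  Z1: Z = R = 4980 Ω
  Z2: Z = 1/(jωC) = -j/(ω·C) = 0 - j17.38 Ω
  Z3: Z = jωL = j·296.6·0.00701 = 0 + j2.079 Ω
  Z4: Z = 1/(jωC) = -j/(ω·C) = 0 - j476.9 Ω
  Z5: Z = jωL = j·296.6·0.024 = 0 + j7.118 Ω
  Z6: Z = R = 69.5 Ω
Step 3 — Ladder network (open output): work backward from the far end, alternating series and parallel combinations. Z_in = 4984 - j16.32 Ω = 4984∠-0.2° Ω.
Step 4 — Source phasor: V = 120∠45.0° V = 84.85 + j84.85 V.
Step 5 — Current: I = V / Z = 0.01697 + j0.01708 A = 0.02408∠45.2° A.
Step 6 — Complex power: S = V·I* = 2.889 - j0.009461 VA.
Step 7 — Real power: P = Re(S) = 2.889 W.
Step 8 — Reactive power: Q = Im(S) = -0.009461 VAR.
Step 9 — Apparent power: |S| = 2.889 VA.
Step 10 — Power factor: PF = P/|S| = 1 (leading).

(a) P = 2.889 W  (b) Q = -0.009461 VAR  (c) S = 2.889 VA  (d) PF = 1 (leading)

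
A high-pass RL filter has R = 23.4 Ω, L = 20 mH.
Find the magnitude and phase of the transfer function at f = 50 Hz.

Step 1 — Angular frequency: ω = 2π·50 = 314.2 rad/s.
Step 2 — Transfer function: H(jω) = jωL/(R + jωL).
Step 3 — Numerator jωL = j·6.283; denominator R + jωL = 23.4 + j6.283.
Step 4 — H = 0.06725 + j0.2505.
Step 5 — Magnitude: |H| = 0.2593 (-11.7 dB); phase: φ = 75.0°.

|H| = 0.2593 (-11.7 dB), φ = 75.0°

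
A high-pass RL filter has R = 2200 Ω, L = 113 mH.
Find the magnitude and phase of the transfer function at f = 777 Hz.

Step 1 — Angular frequency: ω = 2π·777 = 4882 rad/s.
Step 2 — Transfer function: H(jω) = jωL/(R + jωL).
Step 3 — Numerator jωL = j·551.7; denominator R + jωL = 2200 + j551.7.
Step 4 — H = 0.05916 + j0.2359.
Step 5 — Magnitude: |H| = 0.2432 (-12.3 dB); phase: φ = 75.9°.

|H| = 0.2432 (-12.3 dB), φ = 75.9°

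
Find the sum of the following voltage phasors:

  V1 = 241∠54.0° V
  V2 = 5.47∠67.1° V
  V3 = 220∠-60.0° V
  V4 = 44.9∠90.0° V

Step 1 — Convert each phasor to rectangular form:
  V1 = 241·(cos(54.0°) + j·sin(54.0°)) = 141.7 + j195 V
  V2 = 5.47·(cos(67.1°) + j·sin(67.1°)) = 2.129 + j5.039 V
  V3 = 220·(cos(-60.0°) + j·sin(-60.0°)) = 110 - j190.5 V
  V4 = 44.9·(cos(90.0°) + j·sin(90.0°)) = 0 + j44.9 V
Step 2 — Sum components: V_total = 253.8 + j54.39 V.
Step 3 — Convert to polar: |V_total| = 259.5 V, ∠V_total = 12.1°.

V_total = 259.5∠12.1° V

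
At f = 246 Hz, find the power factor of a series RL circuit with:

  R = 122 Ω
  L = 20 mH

Step 1 — Angular frequency: ω = 2π·f = 2π·246 = 1546 rad/s.
Step 2 — Component impedances:
  R: Z = R = 122 Ω
  L: Z = jωL = j·1546·0.02 = 0 + j30.91 Ω
Step 3 — Series combination: Z_total = R + L = 122 + j30.91 Ω = 125.9∠14.2° Ω.
Step 4 — Power factor: PF = cos(φ) = Re(Z)/|Z| = 122/125.856 = 0.9694.
Step 5 — Type: Im(Z) = 30.91 ⇒ lagging (phase φ = 14.2°).

PF = 0.9694 (lagging, φ = 14.2°)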